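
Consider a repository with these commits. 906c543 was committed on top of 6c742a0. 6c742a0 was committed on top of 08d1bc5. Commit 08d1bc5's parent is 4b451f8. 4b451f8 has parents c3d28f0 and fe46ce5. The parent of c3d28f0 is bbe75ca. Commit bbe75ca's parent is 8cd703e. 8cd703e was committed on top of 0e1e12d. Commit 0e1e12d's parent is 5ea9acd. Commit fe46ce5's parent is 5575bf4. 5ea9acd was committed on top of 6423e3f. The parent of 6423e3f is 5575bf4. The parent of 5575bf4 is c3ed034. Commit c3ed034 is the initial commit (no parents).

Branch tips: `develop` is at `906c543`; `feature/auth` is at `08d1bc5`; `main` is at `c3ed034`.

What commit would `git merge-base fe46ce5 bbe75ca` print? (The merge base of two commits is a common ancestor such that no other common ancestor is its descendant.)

Ancestors of fe46ce5: {5575bf4, c3ed034, fe46ce5}.
Ancestors of bbe75ca: {0e1e12d, 5575bf4, 5ea9acd, 6423e3f, 8cd703e, bbe75ca, c3ed034}.
Common ancestors: {5575bf4, c3ed034}.
Among these, 5575bf4 is not an ancestor of any other common ancestor — it is the merge base.

5575bf4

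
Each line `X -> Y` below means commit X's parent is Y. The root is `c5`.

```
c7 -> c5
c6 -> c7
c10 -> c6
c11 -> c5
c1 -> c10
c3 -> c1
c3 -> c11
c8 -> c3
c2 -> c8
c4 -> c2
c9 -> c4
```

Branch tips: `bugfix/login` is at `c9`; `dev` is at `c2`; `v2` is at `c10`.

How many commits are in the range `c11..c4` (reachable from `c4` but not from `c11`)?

Reachable from c4: {c1, c10, c11, c2, c3, c4, c5, c6, c7, c8}.
Reachable from c11: {c11, c5}.
In c4's history but not c11's: {c1, c10, c2, c3, c4, c6, c7, c8} — 8 commits.

8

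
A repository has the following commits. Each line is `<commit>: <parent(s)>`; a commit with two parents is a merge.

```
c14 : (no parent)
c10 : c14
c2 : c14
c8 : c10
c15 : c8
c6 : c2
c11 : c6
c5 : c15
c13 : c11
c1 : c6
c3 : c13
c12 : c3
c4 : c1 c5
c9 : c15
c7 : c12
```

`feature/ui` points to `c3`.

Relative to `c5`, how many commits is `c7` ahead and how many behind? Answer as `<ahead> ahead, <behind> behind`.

7 ahead, 4 behind

Reachable from c7: {c11, c12, c13, c14, c2, c3, c6, c7}.
Reachable from c5: {c10, c14, c15, c5, c8}.
Only in c7's history (ahead): {c11, c12, c13, c2, c3, c6, c7} — 7.
Only in c5's history (behind): {c10, c15, c5, c8} — 4.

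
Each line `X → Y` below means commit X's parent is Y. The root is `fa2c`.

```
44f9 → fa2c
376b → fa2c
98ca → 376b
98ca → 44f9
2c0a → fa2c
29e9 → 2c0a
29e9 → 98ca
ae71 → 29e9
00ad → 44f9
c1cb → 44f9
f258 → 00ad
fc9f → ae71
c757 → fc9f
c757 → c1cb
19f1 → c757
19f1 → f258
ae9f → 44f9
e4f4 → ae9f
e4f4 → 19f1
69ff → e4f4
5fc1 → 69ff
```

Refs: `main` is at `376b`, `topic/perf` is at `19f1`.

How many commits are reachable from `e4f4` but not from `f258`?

Reachable from e4f4: {00ad, 19f1, 29e9, 2c0a, 376b, 44f9, 98ca, ae71, ae9f, c1cb, c757, e4f4, f258, fa2c, fc9f}.
Reachable from f258: {00ad, 44f9, f258, fa2c}.
In e4f4's history but not f258's: {19f1, 29e9, 2c0a, 376b, 98ca, ae71, ae9f, c1cb, c757, e4f4, fc9f} — 11 commits.

11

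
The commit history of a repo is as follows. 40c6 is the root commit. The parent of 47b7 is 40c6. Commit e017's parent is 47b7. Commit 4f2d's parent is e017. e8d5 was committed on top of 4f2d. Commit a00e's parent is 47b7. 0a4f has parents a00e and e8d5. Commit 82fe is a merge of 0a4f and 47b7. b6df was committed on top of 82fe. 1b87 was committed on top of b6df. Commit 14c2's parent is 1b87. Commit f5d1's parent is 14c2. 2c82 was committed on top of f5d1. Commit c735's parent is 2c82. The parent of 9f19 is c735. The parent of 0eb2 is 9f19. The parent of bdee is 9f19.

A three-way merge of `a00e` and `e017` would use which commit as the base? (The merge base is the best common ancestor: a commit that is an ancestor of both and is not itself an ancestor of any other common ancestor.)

47b7

Ancestors of a00e: {40c6, 47b7, a00e}.
Ancestors of e017: {40c6, 47b7, e017}.
Common ancestors: {40c6, 47b7}.
Among these, 47b7 is not an ancestor of any other common ancestor — it is the merge base.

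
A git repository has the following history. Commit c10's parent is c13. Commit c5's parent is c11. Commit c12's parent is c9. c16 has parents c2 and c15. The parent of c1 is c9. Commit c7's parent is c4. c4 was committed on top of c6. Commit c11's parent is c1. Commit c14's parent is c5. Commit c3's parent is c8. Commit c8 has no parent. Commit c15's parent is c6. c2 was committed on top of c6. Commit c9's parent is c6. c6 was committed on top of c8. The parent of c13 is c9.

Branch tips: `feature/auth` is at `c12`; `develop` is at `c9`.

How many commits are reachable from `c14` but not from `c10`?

4

Reachable from c14: {c1, c11, c14, c5, c6, c8, c9}.
Reachable from c10: {c10, c13, c6, c8, c9}.
In c14's history but not c10's: {c1, c11, c14, c5} — 4 commits.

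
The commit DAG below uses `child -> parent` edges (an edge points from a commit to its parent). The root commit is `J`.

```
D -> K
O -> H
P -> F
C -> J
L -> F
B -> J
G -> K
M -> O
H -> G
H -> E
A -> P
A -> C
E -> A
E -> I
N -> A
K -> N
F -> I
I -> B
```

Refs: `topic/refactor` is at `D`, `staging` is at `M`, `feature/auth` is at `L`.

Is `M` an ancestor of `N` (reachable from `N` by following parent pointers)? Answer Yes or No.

Ancestors of N: {A, B, C, F, I, J, N, P}.
M is not in that set, so it is not an ancestor of N.

No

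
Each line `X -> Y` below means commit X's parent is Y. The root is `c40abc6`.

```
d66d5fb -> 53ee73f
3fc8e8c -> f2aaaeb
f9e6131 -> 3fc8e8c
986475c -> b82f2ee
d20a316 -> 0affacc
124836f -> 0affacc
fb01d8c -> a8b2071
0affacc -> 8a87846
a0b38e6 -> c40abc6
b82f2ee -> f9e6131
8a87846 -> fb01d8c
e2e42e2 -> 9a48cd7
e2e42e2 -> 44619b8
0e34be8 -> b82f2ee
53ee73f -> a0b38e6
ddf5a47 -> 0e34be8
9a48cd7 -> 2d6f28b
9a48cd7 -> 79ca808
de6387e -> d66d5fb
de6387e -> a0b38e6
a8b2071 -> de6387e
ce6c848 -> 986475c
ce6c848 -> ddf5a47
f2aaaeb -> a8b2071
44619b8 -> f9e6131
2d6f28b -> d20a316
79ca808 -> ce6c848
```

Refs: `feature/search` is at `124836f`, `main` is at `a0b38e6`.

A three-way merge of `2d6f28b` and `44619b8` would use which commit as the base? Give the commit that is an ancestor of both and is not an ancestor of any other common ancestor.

Ancestors of 2d6f28b: {0affacc, 2d6f28b, 53ee73f, 8a87846, a0b38e6, a8b2071, c40abc6, d20a316, d66d5fb, de6387e, fb01d8c}.
Ancestors of 44619b8: {3fc8e8c, 44619b8, 53ee73f, a0b38e6, a8b2071, c40abc6, d66d5fb, de6387e, f2aaaeb, f9e6131}.
Common ancestors: {53ee73f, a0b38e6, a8b2071, c40abc6, d66d5fb, de6387e}.
Among these, a8b2071 is not an ancestor of any other common ancestor — it is the merge base.

a8b2071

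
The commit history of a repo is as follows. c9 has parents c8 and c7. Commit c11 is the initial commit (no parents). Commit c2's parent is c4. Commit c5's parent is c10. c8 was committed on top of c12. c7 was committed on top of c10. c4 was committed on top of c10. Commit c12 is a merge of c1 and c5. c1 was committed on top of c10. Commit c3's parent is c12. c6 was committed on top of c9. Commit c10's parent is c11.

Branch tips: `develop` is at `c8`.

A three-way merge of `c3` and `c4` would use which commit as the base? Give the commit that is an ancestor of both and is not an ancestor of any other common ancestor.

c10

Ancestors of c3: {c1, c10, c11, c12, c3, c5}.
Ancestors of c4: {c10, c11, c4}.
Common ancestors: {c10, c11}.
Among these, c10 is not an ancestor of any other common ancestor — it is the merge base.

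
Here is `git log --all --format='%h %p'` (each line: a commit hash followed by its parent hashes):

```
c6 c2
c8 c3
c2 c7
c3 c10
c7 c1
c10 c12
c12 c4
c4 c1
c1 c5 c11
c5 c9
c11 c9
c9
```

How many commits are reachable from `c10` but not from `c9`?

Reachable from c10: {c1, c10, c11, c12, c4, c5, c9}.
Reachable from c9: {c9}.
In c10's history but not c9's: {c1, c10, c11, c12, c4, c5} — 6 commits.

6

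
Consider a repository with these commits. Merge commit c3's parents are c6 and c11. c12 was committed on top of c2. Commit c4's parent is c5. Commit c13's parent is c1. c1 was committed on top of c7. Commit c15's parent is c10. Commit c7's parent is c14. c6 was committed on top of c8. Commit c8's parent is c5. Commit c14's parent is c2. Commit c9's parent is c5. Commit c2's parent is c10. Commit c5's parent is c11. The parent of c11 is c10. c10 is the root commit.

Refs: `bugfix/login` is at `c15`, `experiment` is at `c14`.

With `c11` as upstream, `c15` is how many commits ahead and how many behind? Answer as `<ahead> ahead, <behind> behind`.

1 ahead, 1 behind

Reachable from c15: {c10, c15}.
Reachable from c11: {c10, c11}.
Only in c15's history (ahead): {c15} — 1.
Only in c11's history (behind): {c11} — 1.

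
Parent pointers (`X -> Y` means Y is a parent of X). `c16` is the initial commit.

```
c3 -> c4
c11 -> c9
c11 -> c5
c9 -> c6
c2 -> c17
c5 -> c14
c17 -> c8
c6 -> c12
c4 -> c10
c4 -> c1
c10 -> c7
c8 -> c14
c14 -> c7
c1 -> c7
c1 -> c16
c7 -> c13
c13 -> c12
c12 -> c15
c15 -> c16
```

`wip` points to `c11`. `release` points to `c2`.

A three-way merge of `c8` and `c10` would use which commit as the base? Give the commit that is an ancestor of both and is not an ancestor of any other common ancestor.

c7

Ancestors of c8: {c12, c13, c14, c15, c16, c7, c8}.
Ancestors of c10: {c10, c12, c13, c15, c16, c7}.
Common ancestors: {c12, c13, c15, c16, c7}.
Among these, c7 is not an ancestor of any other common ancestor — it is the merge base.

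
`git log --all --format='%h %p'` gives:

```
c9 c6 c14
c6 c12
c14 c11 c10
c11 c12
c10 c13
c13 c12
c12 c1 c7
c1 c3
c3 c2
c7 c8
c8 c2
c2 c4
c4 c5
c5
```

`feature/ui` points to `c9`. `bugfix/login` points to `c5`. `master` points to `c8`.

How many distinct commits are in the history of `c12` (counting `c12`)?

8

Walking parent pointers from c12: reachable set = {c1, c12, c2, c3, c4, c5, c7, c8}.
That is 8 commits.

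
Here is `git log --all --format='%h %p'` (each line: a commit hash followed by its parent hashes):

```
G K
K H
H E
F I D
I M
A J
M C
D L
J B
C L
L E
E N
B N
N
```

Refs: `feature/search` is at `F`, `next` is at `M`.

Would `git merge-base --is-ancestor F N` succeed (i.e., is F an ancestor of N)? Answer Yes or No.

Ancestors of N: {N}.
F is not in that set, so it is not an ancestor of N.

No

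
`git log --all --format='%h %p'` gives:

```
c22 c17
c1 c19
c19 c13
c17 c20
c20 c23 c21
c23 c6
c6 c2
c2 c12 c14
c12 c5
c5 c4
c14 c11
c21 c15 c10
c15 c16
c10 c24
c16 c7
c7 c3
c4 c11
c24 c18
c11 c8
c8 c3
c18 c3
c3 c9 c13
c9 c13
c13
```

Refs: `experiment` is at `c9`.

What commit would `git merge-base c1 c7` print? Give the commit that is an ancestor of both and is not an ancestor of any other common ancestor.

c13

Ancestors of c1: {c1, c13, c19}.
Ancestors of c7: {c13, c3, c7, c9}.
Common ancestors: {c13}.
The only common ancestor is c13, so it is the merge base.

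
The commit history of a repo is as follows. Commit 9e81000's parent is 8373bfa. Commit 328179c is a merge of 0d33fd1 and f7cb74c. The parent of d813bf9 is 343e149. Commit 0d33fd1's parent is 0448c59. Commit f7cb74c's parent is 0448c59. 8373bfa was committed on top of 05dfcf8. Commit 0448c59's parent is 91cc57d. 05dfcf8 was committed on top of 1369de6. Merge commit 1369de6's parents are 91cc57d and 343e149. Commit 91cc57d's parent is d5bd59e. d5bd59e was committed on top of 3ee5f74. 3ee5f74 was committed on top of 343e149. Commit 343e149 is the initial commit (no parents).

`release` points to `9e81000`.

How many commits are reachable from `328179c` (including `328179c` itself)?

8

Walking parent pointers from 328179c: reachable set = {0448c59, 0d33fd1, 328179c, 343e149, 3ee5f74, 91cc57d, d5bd59e, f7cb74c}.
That is 8 commits.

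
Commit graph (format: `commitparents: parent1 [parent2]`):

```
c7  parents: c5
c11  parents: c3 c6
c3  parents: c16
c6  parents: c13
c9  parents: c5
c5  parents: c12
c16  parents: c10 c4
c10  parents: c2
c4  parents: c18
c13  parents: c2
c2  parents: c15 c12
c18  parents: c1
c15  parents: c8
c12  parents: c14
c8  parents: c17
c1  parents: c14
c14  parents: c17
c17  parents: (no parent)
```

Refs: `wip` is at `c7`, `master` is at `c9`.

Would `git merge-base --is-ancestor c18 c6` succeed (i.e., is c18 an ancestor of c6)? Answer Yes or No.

Ancestors of c6: {c12, c13, c14, c15, c17, c2, c6, c8}.
c18 is not in that set, so it is not an ancestor of c6.

No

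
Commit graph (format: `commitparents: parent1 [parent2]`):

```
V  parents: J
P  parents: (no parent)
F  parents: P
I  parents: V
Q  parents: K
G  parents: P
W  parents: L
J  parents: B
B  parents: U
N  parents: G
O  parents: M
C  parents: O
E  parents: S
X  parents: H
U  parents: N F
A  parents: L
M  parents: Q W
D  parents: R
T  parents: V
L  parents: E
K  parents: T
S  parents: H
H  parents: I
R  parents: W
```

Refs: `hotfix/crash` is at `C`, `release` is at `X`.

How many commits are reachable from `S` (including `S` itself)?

Walking parent pointers from S: reachable set = {B, F, G, H, I, J, N, P, S, U, V}.
That is 11 commits.

11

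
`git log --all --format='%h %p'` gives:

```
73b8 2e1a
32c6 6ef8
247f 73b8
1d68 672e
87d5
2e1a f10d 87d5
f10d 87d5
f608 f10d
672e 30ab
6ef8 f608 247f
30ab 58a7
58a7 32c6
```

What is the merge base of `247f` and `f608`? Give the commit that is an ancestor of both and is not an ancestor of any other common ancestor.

f10d

Ancestors of 247f: {247f, 2e1a, 73b8, 87d5, f10d}.
Ancestors of f608: {87d5, f10d, f608}.
Common ancestors: {87d5, f10d}.
Among these, f10d is not an ancestor of any other common ancestor — it is the merge base.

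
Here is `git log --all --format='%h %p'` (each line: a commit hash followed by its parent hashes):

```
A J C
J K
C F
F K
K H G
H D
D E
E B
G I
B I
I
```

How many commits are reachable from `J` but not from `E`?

5

Reachable from J: {B, D, E, G, H, I, J, K}.
Reachable from E: {B, E, I}.
In J's history but not E's: {D, G, H, J, K} — 5 commits.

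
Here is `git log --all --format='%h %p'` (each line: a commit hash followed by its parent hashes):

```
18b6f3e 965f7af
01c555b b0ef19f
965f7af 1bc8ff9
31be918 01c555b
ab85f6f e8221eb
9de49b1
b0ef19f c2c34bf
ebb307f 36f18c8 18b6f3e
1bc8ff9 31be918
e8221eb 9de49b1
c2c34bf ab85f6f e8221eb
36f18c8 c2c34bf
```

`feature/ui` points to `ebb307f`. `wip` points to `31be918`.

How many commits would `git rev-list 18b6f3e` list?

Walking parent pointers from 18b6f3e: reachable set = {01c555b, 18b6f3e, 1bc8ff9, 31be918, 965f7af, 9de49b1, ab85f6f, b0ef19f, c2c34bf, e8221eb}.
That is 10 commits.

10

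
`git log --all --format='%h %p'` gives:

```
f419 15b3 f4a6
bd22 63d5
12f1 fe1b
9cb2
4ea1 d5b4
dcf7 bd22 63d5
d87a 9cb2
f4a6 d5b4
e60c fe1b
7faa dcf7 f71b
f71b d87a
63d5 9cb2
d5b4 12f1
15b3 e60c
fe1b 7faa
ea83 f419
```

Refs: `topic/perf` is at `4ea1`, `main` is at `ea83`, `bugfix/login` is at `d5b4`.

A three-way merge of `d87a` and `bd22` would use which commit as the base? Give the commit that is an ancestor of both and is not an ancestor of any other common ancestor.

9cb2

Ancestors of d87a: {9cb2, d87a}.
Ancestors of bd22: {63d5, 9cb2, bd22}.
Common ancestors: {9cb2}.
The only common ancestor is 9cb2, so it is the merge base.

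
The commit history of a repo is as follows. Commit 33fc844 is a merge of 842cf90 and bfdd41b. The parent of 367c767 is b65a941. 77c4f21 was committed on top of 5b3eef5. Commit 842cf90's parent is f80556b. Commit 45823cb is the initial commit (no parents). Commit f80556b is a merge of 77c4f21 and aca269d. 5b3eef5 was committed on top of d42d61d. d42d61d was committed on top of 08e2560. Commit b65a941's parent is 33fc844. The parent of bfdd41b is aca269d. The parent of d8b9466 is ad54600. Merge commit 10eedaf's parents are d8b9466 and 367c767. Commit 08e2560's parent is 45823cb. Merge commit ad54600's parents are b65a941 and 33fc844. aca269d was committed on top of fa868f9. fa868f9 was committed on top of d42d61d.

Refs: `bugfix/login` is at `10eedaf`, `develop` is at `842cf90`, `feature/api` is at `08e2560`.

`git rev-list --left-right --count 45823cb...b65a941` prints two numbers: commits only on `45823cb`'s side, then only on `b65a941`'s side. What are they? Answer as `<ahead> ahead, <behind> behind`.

0 ahead, 11 behind

Reachable from 45823cb: {45823cb}.
Reachable from b65a941: {08e2560, 33fc844, 45823cb, 5b3eef5, 77c4f21, 842cf90, aca269d, b65a941, bfdd41b, d42d61d, f80556b, fa868f9}.
Only in 45823cb's history (ahead): {} — 0.
Only in b65a941's history (behind): {08e2560, 33fc844, 5b3eef5, 77c4f21, 842cf90, aca269d, b65a941, bfdd41b, d42d61d, f80556b, fa868f9} — 11.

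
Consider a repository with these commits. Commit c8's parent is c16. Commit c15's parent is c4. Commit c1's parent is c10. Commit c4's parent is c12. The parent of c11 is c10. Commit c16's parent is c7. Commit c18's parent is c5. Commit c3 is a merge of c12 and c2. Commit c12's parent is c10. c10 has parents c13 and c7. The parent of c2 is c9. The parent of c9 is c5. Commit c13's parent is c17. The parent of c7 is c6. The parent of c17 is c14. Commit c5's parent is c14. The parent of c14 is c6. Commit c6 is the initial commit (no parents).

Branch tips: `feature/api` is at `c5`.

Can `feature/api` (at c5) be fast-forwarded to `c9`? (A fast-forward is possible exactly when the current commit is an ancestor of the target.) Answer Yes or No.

A fast-forward from c5 to c9 is possible iff c5 is an ancestor of c9.
Ancestors of c9: {c14, c5, c6, c9}.
c5 is among them, so fast-forward is possible.

Yes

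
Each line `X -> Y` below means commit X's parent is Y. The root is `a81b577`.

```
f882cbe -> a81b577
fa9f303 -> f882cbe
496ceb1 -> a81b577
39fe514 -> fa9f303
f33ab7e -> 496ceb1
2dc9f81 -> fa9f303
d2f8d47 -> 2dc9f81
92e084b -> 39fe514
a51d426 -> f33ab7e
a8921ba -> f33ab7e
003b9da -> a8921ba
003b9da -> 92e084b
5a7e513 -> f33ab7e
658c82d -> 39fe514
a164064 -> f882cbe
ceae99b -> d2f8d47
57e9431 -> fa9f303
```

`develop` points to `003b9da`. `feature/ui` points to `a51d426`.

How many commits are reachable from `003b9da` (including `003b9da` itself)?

Walking parent pointers from 003b9da: reachable set = {003b9da, 39fe514, 496ceb1, 92e084b, a81b577, a8921ba, f33ab7e, f882cbe, fa9f303}.
That is 9 commits.

9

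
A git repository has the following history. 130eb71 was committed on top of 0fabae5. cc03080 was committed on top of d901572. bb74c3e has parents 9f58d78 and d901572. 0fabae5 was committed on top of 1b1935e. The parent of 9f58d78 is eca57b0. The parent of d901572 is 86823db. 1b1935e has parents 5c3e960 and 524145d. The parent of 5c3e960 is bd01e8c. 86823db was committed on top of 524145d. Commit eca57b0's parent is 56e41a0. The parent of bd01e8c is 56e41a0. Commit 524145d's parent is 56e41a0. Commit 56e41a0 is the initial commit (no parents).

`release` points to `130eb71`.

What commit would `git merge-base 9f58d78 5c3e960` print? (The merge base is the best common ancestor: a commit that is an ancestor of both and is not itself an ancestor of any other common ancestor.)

56e41a0

Ancestors of 9f58d78: {56e41a0, 9f58d78, eca57b0}.
Ancestors of 5c3e960: {56e41a0, 5c3e960, bd01e8c}.
Common ancestors: {56e41a0}.
The only common ancestor is 56e41a0, so it is the merge base.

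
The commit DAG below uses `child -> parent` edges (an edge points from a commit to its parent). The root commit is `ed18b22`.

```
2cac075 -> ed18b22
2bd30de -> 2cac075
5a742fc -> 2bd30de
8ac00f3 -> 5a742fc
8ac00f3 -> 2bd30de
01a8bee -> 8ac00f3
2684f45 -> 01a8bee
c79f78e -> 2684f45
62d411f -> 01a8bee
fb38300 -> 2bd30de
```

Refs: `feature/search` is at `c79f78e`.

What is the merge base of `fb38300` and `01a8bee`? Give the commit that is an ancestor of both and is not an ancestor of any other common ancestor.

Ancestors of fb38300: {2bd30de, 2cac075, ed18b22, fb38300}.
Ancestors of 01a8bee: {01a8bee, 2bd30de, 2cac075, 5a742fc, 8ac00f3, ed18b22}.
Common ancestors: {2bd30de, 2cac075, ed18b22}.
Among these, 2bd30de is not an ancestor of any other common ancestor — it is the merge base.

2bd30de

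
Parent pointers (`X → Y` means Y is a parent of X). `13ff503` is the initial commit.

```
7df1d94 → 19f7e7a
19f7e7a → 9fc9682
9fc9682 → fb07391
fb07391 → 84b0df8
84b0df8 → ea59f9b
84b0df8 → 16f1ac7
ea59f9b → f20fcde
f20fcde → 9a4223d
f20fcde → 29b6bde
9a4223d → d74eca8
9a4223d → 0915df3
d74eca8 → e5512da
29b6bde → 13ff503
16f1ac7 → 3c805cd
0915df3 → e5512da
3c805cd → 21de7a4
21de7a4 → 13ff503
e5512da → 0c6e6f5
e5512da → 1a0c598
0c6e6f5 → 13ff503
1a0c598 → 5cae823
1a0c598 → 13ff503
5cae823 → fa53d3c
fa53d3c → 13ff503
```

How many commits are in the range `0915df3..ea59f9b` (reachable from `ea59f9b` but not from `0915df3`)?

Reachable from ea59f9b: {0915df3, 0c6e6f5, 13ff503, 1a0c598, 29b6bde, 5cae823, 9a4223d, d74eca8, e5512da, ea59f9b, f20fcde, fa53d3c}.
Reachable from 0915df3: {0915df3, 0c6e6f5, 13ff503, 1a0c598, 5cae823, e5512da, fa53d3c}.
In ea59f9b's history but not 0915df3's: {29b6bde, 9a4223d, d74eca8, ea59f9b, f20fcde} — 5 commits.

5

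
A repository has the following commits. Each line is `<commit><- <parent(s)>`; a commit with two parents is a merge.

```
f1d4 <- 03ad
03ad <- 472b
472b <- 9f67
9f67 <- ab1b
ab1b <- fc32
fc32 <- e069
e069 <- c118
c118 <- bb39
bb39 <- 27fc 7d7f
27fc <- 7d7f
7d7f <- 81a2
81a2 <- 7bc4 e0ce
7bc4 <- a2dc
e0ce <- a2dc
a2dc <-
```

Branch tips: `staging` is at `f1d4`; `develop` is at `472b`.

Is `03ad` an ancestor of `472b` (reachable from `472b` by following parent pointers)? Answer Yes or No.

Ancestors of 472b: {27fc, 472b, 7bc4, 7d7f, 81a2, 9f67, a2dc, ab1b, bb39, c118, e069, e0ce, fc32}.
03ad is not in that set, so it is not an ancestor of 472b.

No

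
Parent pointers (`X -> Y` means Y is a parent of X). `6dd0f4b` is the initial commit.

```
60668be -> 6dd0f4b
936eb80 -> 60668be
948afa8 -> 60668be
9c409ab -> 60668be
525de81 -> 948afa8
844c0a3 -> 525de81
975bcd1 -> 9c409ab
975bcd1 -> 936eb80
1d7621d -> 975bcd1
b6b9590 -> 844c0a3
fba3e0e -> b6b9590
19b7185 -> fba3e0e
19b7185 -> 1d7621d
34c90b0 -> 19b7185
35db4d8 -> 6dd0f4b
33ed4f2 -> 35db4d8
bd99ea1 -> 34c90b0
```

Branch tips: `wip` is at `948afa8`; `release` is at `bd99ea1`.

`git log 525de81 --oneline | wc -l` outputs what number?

4

Walking parent pointers from 525de81: reachable set = {525de81, 60668be, 6dd0f4b, 948afa8}.
That is 4 commits.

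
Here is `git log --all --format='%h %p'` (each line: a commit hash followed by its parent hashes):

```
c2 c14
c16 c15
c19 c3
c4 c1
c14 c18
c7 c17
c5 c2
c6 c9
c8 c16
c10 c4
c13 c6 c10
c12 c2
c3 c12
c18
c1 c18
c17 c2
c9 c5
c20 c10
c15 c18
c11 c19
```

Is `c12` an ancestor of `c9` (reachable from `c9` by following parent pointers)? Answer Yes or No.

Ancestors of c9: {c14, c18, c2, c5, c9}.
c12 is not in that set, so it is not an ancestor of c9.

No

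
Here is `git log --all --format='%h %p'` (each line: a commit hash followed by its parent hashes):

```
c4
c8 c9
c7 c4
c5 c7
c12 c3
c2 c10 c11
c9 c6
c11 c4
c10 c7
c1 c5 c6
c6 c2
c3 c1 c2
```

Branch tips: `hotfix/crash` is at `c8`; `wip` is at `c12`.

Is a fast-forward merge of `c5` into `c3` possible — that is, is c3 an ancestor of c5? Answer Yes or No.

A fast-forward from c3 to c5 is possible iff c3 is an ancestor of c5.
Ancestors of c5: {c4, c5, c7}.
c3 is not among them, so fast-forward is not possible.

No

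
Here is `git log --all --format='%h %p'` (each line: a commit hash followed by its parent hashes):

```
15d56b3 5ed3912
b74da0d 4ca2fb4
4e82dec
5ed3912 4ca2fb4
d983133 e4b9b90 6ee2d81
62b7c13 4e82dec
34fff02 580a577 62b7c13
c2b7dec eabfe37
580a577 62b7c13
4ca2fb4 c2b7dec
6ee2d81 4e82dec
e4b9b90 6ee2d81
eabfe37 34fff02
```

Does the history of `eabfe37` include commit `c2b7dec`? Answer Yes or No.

Ancestors of eabfe37: {34fff02, 4e82dec, 580a577, 62b7c13, eabfe37}.
c2b7dec is not in that set, so it is not an ancestor of eabfe37.

No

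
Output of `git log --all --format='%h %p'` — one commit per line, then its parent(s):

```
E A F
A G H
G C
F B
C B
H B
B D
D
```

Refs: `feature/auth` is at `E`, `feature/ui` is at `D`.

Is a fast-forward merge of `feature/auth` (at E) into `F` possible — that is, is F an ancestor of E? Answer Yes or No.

A fast-forward from F to E is possible iff F is an ancestor of E.
Ancestors of E: {A, B, C, D, E, F, G, H}.
F is among them, so fast-forward is possible.

Yes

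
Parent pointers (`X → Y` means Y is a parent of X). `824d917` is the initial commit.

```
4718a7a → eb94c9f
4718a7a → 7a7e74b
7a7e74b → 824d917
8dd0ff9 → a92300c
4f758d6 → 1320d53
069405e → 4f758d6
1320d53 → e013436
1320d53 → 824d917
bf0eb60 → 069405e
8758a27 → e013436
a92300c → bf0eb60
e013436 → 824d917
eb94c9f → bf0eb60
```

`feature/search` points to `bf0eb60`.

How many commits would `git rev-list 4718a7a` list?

9

Walking parent pointers from 4718a7a: reachable set = {069405e, 1320d53, 4718a7a, 4f758d6, 7a7e74b, 824d917, bf0eb60, e013436, eb94c9f}.
That is 9 commits.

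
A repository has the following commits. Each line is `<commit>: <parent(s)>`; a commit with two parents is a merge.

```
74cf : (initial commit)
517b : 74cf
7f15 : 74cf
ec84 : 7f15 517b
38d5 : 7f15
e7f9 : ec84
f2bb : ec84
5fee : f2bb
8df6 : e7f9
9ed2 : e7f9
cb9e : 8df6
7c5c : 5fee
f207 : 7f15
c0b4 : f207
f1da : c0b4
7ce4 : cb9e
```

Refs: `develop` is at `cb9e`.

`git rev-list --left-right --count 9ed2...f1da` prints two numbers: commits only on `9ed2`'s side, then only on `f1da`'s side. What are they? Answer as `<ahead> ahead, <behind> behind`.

Reachable from 9ed2: {517b, 74cf, 7f15, 9ed2, e7f9, ec84}.
Reachable from f1da: {74cf, 7f15, c0b4, f1da, f207}.
Only in 9ed2's history (ahead): {517b, 9ed2, e7f9, ec84} — 4.
Only in f1da's history (behind): {c0b4, f1da, f207} — 3.

4 ahead, 3 behind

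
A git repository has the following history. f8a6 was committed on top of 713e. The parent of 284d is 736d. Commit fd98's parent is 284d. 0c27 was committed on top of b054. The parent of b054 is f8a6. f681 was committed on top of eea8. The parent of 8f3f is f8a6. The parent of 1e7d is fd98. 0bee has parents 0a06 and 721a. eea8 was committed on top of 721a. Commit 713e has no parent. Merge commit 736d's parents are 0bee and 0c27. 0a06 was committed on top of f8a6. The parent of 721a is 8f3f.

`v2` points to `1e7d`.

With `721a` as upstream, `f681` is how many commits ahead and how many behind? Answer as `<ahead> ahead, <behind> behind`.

2 ahead, 0 behind

Reachable from f681: {713e, 721a, 8f3f, eea8, f681, f8a6}.
Reachable from 721a: {713e, 721a, 8f3f, f8a6}.
Only in f681's history (ahead): {eea8, f681} — 2.
Only in 721a's history (behind): {} — 0.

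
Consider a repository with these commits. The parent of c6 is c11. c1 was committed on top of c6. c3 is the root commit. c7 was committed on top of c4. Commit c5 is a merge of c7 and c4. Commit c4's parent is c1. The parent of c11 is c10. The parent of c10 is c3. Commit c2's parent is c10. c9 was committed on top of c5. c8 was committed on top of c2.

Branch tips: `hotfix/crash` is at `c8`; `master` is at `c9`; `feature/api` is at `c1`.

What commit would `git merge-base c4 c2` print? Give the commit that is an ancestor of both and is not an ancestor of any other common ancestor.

c10

Ancestors of c4: {c1, c10, c11, c3, c4, c6}.
Ancestors of c2: {c10, c2, c3}.
Common ancestors: {c10, c3}.
Among these, c10 is not an ancestor of any other common ancestor — it is the merge base.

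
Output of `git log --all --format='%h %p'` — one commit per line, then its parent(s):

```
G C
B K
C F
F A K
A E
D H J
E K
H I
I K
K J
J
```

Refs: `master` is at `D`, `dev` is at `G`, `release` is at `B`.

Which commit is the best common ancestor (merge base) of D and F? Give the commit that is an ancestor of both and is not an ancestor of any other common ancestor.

Ancestors of D: {D, H, I, J, K}.
Ancestors of F: {A, E, F, J, K}.
Common ancestors: {J, K}.
Among these, K is not an ancestor of any other common ancestor — it is the merge base.

K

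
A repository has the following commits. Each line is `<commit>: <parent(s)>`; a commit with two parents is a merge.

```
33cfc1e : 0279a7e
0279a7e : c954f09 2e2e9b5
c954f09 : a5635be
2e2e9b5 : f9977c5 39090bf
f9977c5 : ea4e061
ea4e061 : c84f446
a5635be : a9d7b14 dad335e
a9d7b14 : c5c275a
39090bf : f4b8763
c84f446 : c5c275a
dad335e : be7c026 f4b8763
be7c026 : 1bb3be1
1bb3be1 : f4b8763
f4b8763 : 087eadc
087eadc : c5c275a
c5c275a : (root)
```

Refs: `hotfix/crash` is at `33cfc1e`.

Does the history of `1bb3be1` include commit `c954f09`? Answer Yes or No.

Ancestors of 1bb3be1: {087eadc, 1bb3be1, c5c275a, f4b8763}.
c954f09 is not in that set, so it is not an ancestor of 1bb3be1.

No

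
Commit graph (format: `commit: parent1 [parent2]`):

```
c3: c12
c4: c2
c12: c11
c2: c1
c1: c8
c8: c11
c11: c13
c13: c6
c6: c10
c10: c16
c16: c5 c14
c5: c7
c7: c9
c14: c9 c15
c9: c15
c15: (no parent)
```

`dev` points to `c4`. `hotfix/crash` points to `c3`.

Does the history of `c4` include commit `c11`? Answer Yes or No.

Ancestors of c4 (commits reachable by following parents): {c1, c10, c11, c13, c14, c15, c16, c2, c4, c5, c6, c7, c8, c9}.
c11 is in that set, so it is an ancestor of c4.

Yes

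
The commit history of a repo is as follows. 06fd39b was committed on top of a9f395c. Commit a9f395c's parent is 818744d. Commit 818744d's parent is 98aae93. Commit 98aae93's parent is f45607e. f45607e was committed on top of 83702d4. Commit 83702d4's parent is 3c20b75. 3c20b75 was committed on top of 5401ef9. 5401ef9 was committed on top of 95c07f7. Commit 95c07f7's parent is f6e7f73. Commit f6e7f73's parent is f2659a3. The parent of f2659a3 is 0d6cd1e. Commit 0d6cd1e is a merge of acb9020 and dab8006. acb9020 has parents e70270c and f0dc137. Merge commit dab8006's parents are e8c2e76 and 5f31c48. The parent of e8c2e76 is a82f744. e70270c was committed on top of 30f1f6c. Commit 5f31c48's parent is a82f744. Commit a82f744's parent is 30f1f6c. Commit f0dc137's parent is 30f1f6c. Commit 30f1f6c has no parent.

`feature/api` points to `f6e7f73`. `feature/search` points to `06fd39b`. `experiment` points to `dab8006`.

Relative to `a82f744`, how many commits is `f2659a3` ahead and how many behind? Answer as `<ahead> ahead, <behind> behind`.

Reachable from f2659a3: {0d6cd1e, 30f1f6c, 5f31c48, a82f744, acb9020, dab8006, e70270c, e8c2e76, f0dc137, f2659a3}.
Reachable from a82f744: {30f1f6c, a82f744}.
Only in f2659a3's history (ahead): {0d6cd1e, 5f31c48, acb9020, dab8006, e70270c, e8c2e76, f0dc137, f2659a3} — 8.
Only in a82f744's history (behind): {} — 0.

8 ahead, 0 behind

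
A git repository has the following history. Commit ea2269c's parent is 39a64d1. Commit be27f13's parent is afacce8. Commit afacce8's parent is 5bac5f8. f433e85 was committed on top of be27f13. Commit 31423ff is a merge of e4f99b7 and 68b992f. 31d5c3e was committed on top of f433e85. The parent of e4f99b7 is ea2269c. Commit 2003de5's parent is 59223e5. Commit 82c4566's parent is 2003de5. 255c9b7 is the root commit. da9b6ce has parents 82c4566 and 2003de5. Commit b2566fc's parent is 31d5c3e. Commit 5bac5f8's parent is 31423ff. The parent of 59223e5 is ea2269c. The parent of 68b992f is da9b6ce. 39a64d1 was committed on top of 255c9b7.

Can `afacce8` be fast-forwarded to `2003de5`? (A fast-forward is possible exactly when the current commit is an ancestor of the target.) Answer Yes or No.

A fast-forward from afacce8 to 2003de5 is possible iff afacce8 is an ancestor of 2003de5.
Ancestors of 2003de5: {2003de5, 255c9b7, 39a64d1, 59223e5, ea2269c}.
afacce8 is not among them, so fast-forward is not possible.

No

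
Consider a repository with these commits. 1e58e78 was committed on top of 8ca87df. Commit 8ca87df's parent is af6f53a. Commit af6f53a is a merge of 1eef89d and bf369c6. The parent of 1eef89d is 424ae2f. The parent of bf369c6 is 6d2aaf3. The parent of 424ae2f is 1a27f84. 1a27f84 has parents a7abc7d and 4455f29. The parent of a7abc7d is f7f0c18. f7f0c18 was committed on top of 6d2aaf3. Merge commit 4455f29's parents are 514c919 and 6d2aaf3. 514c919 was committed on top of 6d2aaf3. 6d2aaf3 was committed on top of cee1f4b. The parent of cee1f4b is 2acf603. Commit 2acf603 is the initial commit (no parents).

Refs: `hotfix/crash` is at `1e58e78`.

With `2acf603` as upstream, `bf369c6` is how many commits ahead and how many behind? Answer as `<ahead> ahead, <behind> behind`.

3 ahead, 0 behind

Reachable from bf369c6: {2acf603, 6d2aaf3, bf369c6, cee1f4b}.
Reachable from 2acf603: {2acf603}.
Only in bf369c6's history (ahead): {6d2aaf3, bf369c6, cee1f4b} — 3.
Only in 2acf603's history (behind): {} — 0.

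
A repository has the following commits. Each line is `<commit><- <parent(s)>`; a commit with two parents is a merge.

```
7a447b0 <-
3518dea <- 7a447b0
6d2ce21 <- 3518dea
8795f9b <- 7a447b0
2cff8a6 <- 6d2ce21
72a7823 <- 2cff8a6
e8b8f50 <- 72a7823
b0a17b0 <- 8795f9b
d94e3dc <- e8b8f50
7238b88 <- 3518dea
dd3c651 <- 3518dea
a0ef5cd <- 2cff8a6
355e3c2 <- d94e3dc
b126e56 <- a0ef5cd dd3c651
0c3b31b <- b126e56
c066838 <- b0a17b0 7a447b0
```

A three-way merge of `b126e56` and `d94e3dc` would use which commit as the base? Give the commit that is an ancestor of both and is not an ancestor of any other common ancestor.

2cff8a6

Ancestors of b126e56: {2cff8a6, 3518dea, 6d2ce21, 7a447b0, a0ef5cd, b126e56, dd3c651}.
Ancestors of d94e3dc: {2cff8a6, 3518dea, 6d2ce21, 72a7823, 7a447b0, d94e3dc, e8b8f50}.
Common ancestors: {2cff8a6, 3518dea, 6d2ce21, 7a447b0}.
Among these, 2cff8a6 is not an ancestor of any other common ancestor — it is the merge base.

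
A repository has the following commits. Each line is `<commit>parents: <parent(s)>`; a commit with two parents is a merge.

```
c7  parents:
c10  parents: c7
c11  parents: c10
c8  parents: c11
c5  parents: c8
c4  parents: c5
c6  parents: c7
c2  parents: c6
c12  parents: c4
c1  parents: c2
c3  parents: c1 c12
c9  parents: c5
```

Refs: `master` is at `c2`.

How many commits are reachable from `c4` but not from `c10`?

Reachable from c4: {c10, c11, c4, c5, c7, c8}.
Reachable from c10: {c10, c7}.
In c4's history but not c10's: {c11, c4, c5, c8} — 4 commits.

4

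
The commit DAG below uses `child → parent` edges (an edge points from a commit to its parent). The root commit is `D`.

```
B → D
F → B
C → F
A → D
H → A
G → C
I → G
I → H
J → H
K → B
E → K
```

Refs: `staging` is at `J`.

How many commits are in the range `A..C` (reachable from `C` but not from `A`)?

3

Reachable from C: {B, C, D, F}.
Reachable from A: {A, D}.
In C's history but not A's: {B, C, F} — 3 commits.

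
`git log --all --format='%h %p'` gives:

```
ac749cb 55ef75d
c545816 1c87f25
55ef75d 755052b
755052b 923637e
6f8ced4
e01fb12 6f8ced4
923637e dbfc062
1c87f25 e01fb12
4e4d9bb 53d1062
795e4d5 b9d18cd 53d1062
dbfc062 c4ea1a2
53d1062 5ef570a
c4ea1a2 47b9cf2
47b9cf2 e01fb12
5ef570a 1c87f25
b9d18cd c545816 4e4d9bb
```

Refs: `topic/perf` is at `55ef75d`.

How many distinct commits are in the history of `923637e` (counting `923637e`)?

6

Walking parent pointers from 923637e: reachable set = {47b9cf2, 6f8ced4, 923637e, c4ea1a2, dbfc062, e01fb12}.
That is 6 commits.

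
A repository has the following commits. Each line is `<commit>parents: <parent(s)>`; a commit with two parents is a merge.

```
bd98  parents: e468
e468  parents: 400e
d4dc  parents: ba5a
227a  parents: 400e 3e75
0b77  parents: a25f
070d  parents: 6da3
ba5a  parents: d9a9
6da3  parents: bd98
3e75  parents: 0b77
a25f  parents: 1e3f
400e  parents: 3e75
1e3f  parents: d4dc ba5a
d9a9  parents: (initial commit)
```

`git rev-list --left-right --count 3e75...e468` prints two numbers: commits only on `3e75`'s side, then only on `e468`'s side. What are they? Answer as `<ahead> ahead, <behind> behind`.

0 ahead, 2 behind

Reachable from 3e75: {0b77, 1e3f, 3e75, a25f, ba5a, d4dc, d9a9}.
Reachable from e468: {0b77, 1e3f, 3e75, 400e, a25f, ba5a, d4dc, d9a9, e468}.
Only in 3e75's history (ahead): {} — 0.
Only in e468's history (behind): {400e, e468} — 2.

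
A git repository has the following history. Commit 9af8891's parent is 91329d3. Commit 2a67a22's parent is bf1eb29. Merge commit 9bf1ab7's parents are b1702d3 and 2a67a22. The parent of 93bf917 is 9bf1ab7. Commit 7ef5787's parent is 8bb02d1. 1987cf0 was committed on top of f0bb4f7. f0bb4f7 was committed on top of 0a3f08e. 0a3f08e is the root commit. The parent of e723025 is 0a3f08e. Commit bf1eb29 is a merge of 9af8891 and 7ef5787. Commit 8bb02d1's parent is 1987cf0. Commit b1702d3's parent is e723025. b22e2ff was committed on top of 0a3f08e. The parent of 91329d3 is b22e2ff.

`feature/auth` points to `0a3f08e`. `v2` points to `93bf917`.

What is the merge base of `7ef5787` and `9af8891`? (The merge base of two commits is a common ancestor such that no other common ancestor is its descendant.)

Ancestors of 7ef5787: {0a3f08e, 1987cf0, 7ef5787, 8bb02d1, f0bb4f7}.
Ancestors of 9af8891: {0a3f08e, 91329d3, 9af8891, b22e2ff}.
Common ancestors: {0a3f08e}.
The only common ancestor is 0a3f08e, so it is the merge base.

0a3f08e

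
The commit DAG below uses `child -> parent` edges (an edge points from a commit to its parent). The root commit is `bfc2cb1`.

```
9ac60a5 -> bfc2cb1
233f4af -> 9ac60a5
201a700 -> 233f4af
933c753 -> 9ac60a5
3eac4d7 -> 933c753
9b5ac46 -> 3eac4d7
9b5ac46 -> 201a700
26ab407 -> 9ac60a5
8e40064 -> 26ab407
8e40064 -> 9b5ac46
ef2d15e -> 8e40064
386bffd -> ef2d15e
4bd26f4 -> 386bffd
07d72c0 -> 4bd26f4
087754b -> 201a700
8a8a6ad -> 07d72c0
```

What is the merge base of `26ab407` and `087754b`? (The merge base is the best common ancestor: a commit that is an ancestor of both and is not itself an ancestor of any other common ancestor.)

Ancestors of 26ab407: {26ab407, 9ac60a5, bfc2cb1}.
Ancestors of 087754b: {087754b, 201a700, 233f4af, 9ac60a5, bfc2cb1}.
Common ancestors: {9ac60a5, bfc2cb1}.
Among these, 9ac60a5 is not an ancestor of any other common ancestor — it is the merge base.

9ac60a5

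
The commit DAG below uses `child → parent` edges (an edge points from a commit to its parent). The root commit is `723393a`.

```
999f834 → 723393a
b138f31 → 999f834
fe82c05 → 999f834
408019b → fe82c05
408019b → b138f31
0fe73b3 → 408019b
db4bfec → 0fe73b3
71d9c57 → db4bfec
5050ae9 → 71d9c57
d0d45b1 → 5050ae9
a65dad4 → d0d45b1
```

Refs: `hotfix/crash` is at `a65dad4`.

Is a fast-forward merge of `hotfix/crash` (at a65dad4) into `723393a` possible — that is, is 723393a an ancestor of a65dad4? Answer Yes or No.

A fast-forward from 723393a to a65dad4 is possible iff 723393a is an ancestor of a65dad4.
Ancestors of a65dad4: {0fe73b3, 408019b, 5050ae9, 71d9c57, 723393a, 999f834, a65dad4, b138f31, d0d45b1, db4bfec, fe82c05}.
723393a is among them, so fast-forward is possible.

Yes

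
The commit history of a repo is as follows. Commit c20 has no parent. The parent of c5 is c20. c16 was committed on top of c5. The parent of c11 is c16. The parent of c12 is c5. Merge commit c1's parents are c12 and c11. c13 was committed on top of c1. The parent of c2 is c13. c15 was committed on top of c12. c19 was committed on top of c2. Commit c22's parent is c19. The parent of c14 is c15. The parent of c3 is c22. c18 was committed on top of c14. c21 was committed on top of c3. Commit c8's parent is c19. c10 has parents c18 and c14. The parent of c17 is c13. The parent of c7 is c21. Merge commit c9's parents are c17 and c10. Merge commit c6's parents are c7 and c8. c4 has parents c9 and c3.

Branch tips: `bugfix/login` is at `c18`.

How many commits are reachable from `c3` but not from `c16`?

Reachable from c3: {c1, c11, c12, c13, c16, c19, c2, c20, c22, c3, c5}.
Reachable from c16: {c16, c20, c5}.
In c3's history but not c16's: {c1, c11, c12, c13, c19, c2, c22, c3} — 8 commits.

8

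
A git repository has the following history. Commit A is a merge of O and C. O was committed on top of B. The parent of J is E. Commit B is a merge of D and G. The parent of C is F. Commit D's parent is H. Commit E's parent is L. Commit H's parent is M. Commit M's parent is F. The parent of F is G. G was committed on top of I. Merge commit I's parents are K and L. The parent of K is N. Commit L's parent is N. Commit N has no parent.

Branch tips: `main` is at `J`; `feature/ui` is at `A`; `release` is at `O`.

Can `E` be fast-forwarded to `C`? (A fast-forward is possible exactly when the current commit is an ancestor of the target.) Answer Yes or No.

A fast-forward from E to C is possible iff E is an ancestor of C.
Ancestors of C: {C, F, G, I, K, L, N}.
E is not among them, so fast-forward is not possible.

No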